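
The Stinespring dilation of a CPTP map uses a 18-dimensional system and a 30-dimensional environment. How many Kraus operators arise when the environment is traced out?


Tracing out the environment in an orthonormal basis {|i>_E} gives Kraus operators K_i = <i|_E U |0>_E.
Number of Kraus operators = dim(H_env) = d_env
= 30

30


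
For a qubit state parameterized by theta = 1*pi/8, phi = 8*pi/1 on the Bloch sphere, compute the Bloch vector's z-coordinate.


theta = 0.3927, phi = 25.1327
r_z = cos(theta) = 0.9239

0.9239


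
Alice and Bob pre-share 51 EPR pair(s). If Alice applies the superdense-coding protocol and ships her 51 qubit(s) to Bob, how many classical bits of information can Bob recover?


Superdense coding allows 2 classical bits per shared entangled pair.
51 pair(s) -> 2 * 51 = 102 classical bits

102


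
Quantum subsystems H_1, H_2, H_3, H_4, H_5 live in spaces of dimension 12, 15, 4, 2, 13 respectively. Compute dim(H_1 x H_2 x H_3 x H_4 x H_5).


dim(H_1 x H_2 x H_3 x H_4 x H_5) = 12 * 15 * 4 * 2 * 13
= 180 * 4 * 2 * 13
= 720 * 2 * 13
= 1440 * 13
= 18720

18720


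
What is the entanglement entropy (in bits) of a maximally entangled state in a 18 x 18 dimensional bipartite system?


For a maximally entangled state in d x d:
S = log2(d) = log2(18)
= 4.1699

4.1699


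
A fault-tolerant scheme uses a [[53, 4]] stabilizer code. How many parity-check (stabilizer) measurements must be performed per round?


For an [[n,k]] stabilizer code:
Number of stabilizer generators = n - k
= 53 - 4
= 49

49


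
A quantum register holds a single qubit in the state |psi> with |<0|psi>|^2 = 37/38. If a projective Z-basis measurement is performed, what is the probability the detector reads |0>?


|alpha|^2 = 37/38 = 0.9737
|beta|^2 = 1 - 37/38 = 1/38 = 0.0263
P(|0>) = |alpha|^2 = 0.9737

0.9737


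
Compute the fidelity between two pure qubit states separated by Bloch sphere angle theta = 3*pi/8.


For states separated by angle theta on Bloch sphere:
F = cos^2(theta/2)
theta = 3*pi/8 = 1.1781
theta/2 = 0.5890
cos(theta/2) = 0.8315
F = 0.6913

0.6913


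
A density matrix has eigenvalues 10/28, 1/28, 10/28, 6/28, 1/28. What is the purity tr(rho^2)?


tr(rho^2) = sum of eigenvalues squared
= (10/28)^2 + (1/28)^2 + (10/28)^2 + (6/28)^2 + (1/28)^2
= (100 + 1 + 100 + 36 + 1) / 784
= 238/784
= 0.3036

0.3036


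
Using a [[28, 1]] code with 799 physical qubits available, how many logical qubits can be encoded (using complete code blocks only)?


Each code block uses 28 physical qubits for 1 logical qubit(s).
Number of complete blocks = floor(799 / 28) = 28
Logical qubits = 28 * 1
= 28

28


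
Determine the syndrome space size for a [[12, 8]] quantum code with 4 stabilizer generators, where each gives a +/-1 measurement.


Each stabilizer generator gives a binary (+1 or -1) measurement outcome.
With 4 independent generators:
Total syndromes = 2^4
= 16

16


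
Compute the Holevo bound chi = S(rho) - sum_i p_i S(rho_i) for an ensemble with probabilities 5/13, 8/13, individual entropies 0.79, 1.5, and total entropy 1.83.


chi = S(rho) - sum_i p_i * S(rho_i)
Weighted entropy = 5/13 * 0.79 + 8/13 * 1.5
= 1.2269
chi = 1.83 - 1.2269
= 0.6031

0.6031


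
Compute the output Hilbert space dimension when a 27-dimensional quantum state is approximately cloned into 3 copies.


Output space = H^(tensor 3) where dim(H) = 27
dim = 27^3
= 729 (after 2 factors)
= 19683 (after 3 factors)
= 19683

19683


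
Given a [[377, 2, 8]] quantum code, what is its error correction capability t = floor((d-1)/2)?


Code parameters: [[377, 2, 8]], distance d = 8.
Number of correctable errors = floor((d-1)/2)
= floor((8 - 1)/2)
= floor(7/2)
= 3

3


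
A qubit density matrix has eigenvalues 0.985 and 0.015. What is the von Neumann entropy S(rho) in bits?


S = -p*log2(p) - (1-p)*log2(1-p)
p = 0.9850, 1-p = 0.0150
= -0.9850 * log2(0.9850) - 0.0150 * log2(0.0150)
= -(-0.0215) - (-0.0909)
= 0.1124

0.1124


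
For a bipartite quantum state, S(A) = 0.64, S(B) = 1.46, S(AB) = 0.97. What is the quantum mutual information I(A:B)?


I(A:B) = S(A) + S(B) - S(AB)
= 0.64 + 1.46 - 0.97
= 1.1300

1.1300


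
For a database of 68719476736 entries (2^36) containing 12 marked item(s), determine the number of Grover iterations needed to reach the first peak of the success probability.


After j Grover iterations the success probability is P(j) = sin^2((2j+1)*theta), where sin(theta) = sqrt(k/N).
N = 2^36 = 68719476736, k = 12
sin(theta) = sqrt(k/N) = 1.321449896e-05
theta = arcsin(sqrt(k/N)) = 1.321449896e-05 rad
P(j) reaches its first maximum when (2j+1)*theta is as close as possible to pi/2, i.e. j = round(pi/(4*theta) - 1/2).
pi/(4*theta) - 1/2 = 59434.0776
(For comparison, the common estimate pi/4 * sqrt(N/k) = 59434.5776; the exact maximiser is used here.)
Optimal iterations = 59434

59434


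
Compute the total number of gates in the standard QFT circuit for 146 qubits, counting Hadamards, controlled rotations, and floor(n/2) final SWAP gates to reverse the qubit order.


Hadamard gates: 146
Controlled rotations: n*(n-1)/2 = 146*145/2 = 10585
SWAP gates: floor(n/2) = floor(146/2) = 73
Total = 146 + 10585 + 73
= 10804

10804


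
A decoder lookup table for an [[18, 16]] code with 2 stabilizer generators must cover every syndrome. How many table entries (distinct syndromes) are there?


Each stabilizer generator gives a binary (+1 or -1) measurement outcome.
With 2 independent generators:
Total syndromes = 2^2
= 4

4


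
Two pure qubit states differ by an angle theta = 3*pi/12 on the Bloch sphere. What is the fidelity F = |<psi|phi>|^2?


For states separated by angle theta on Bloch sphere:
F = cos^2(theta/2)
theta = 3*pi/12 = 0.7854
theta/2 = 0.3927
cos(theta/2) = 0.9239
F = 0.8536

0.8536


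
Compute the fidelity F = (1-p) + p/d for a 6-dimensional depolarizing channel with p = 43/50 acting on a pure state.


F = (1-p) + p/d
= (1 - 0.8600) + 0.8600/6
= 0.1400 + 0.1433
= 0.2833

0.2833


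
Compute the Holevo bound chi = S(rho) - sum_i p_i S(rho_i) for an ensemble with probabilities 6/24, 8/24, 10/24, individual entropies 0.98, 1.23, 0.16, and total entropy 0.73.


chi = S(rho) - sum_i p_i * S(rho_i)
Weighted entropy = 6/24 * 0.98 + 8/24 * 1.23 + 10/24 * 0.16
= 0.7217
chi = 0.73 - 0.7217
= 0.0083

0.0083


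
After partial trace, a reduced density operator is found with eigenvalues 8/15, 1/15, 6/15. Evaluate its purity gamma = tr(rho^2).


tr(rho^2) = sum of eigenvalues squared
= (8/15)^2 + (1/15)^2 + (6/15)^2
= (64 + 1 + 36) / 225
= 101/225
= 0.4489

0.4489


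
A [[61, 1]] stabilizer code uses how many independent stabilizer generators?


For an [[n,k]] stabilizer code:
Number of stabilizer generators = n - k
= 61 - 1
= 60

60


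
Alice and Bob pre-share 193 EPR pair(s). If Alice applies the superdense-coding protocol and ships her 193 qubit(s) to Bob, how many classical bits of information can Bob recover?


Superdense coding allows 2 classical bits per shared entangled pair.
193 pair(s) -> 2 * 193 = 386 classical bits

386


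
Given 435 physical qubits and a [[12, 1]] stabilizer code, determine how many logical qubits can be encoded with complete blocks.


Each code block uses 12 physical qubits for 1 logical qubit(s).
Number of complete blocks = floor(435 / 12) = 36
Logical qubits = 36 * 1
= 36

36


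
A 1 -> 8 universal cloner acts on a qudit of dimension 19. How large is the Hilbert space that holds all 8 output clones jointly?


Output space = H^(tensor 8) where dim(H) = 19
dim = 19^8
= 361 (after 2 factors)
= 6859 (after 3 factors)
= 130321 (after 4 factors)
= 2476099 (after 5 factors)
= 47045881 (after 6 factors)
= 893871739 (after 7 factors)
= 16983563041 (after 8 factors)
= 16983563041

16983563041


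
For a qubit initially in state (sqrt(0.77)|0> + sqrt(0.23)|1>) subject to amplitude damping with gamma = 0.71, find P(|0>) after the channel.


For amplitude damping with parameter gamma on state sqrt(a)|0> + sqrt(b)|1>:
alpha^2 = 0.77, beta^2 = 0.23
P(|0>) = alpha^2 + gamma * beta^2
= 0.77 + 0.71 * 0.23
= 0.77 + 0.1633
= 0.9333

0.9333


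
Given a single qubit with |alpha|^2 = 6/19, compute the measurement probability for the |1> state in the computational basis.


|alpha|^2 = 6/19 = 0.3158
|beta|^2 = 1 - 6/19 = 13/19 = 0.6842
P(|1>) = |beta|^2 = 0.6842

0.6842


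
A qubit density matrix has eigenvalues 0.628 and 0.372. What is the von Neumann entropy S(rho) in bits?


S = -p*log2(p) - (1-p)*log2(1-p)
p = 0.6280, 1-p = 0.3720
= -0.6280 * log2(0.6280) - 0.3720 * log2(0.3720)
= -(-0.4215) - (-0.5307)
= 0.9522

0.9522


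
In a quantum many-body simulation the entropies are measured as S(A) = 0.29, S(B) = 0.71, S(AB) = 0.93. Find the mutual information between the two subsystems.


I(A:B) = S(A) + S(B) - S(AB)
= 0.29 + 0.71 - 0.93
= 0.0700

0.0700


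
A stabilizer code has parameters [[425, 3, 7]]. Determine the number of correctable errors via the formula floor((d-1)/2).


Code parameters: [[425, 3, 7]], distance d = 7.
Number of correctable errors = floor((d-1)/2)
= floor((7 - 1)/2)
= floor(6/2)
= 3

3


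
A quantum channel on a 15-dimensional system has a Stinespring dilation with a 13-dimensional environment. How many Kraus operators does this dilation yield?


Tracing out the environment in an orthonormal basis {|i>_E} gives Kraus operators K_i = <i|_E U |0>_E.
Number of Kraus operators = dim(H_env) = d_env
= 13

13


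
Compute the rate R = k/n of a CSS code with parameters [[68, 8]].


Code rate R = k/n
= 8/68
= 0.1176

0.1176


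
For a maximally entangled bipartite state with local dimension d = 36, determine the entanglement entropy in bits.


For a maximally entangled state in d x d:
S = log2(d) = log2(36)
= 5.1699

5.1699


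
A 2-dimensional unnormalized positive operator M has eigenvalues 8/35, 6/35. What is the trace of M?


tr(M) = sum of eigenvalues
= 8/35 + 6/35
= 14/35
= 0.4000

0.4000


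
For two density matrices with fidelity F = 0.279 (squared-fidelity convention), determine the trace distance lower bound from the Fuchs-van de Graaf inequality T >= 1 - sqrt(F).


Fuchs-van de Graaf (squared-fidelity convention): 1 - sqrt(F) <= T <= sqrt(1 - F).
Lower bound: T >= 1 - sqrt(F)
sqrt(F) = sqrt(0.279) = 0.5282
T >= 1 - 0.5282
T >= 0.4718

0.4718


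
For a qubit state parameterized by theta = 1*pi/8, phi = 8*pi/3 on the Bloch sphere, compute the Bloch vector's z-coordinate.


theta = 0.3927, phi = 8.3776
r_z = cos(theta) = 0.9239

0.9239


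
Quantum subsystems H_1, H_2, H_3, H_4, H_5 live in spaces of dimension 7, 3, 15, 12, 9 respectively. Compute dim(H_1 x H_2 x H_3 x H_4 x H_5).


dim(H_1 x H_2 x H_3 x H_4 x H_5) = 7 * 3 * 15 * 12 * 9
= 21 * 15 * 12 * 9
= 315 * 12 * 9
= 3780 * 9
= 34020

34020


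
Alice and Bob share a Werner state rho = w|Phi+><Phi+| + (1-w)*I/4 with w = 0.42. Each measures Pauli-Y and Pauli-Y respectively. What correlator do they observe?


|Phi+> = (|00> + |11>)/sqrt(2)
For the pure Bell state, <Y_A Y_B> = -1 (Bell-state Pauli correlator).
The maximally-mixed part I/4 has tr(I/4 * P tensor P) = 0 for any traceless Pauli P.
So <Y_A Y_B>_rho = w * (-1) + (1 - w) * 0
= 0.42 * (-1)
= -0.4200

-0.4200


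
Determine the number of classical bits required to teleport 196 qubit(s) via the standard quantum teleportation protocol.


Quantum teleportation requires 2 classical bits per qubit teleported.
196 qubit(s) -> 2 * 196 = 392 classical bits

392


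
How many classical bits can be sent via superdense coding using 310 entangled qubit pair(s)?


Superdense coding allows 2 classical bits per shared entangled pair.
310 pair(s) -> 2 * 310 = 620 classical bits

620


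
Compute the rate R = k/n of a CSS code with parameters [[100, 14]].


Code rate R = k/n
= 14/100
= 0.1400

0.1400


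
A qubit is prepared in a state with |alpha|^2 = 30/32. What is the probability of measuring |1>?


|alpha|^2 = 30/32 = 0.9375
|beta|^2 = 1 - 30/32 = 2/32 = 0.0625
P(|1>) = |beta|^2 = 0.0625

0.0625


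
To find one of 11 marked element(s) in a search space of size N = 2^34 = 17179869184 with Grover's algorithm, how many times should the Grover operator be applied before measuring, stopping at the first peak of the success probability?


After j Grover iterations the success probability is P(j) = sin^2((2j+1)*theta), where sin(theta) = sqrt(k/N).
N = 2^34 = 17179869184, k = 11
sin(theta) = sqrt(k/N) = 2.530383904e-05
theta = arcsin(sqrt(k/N)) = 2.530383904e-05 rad
P(j) reaches its first maximum when (2j+1)*theta is as close as possible to pi/2, i.e. j = round(pi/(4*theta) - 1/2).
pi/(4*theta) - 1/2 = 31038.1958
(For comparison, the common estimate pi/4 * sqrt(N/k) = 31038.6958; the exact maximiser is used here.)
Optimal iterations = 31038

31038


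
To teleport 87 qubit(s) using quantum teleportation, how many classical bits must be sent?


Quantum teleportation requires 2 classical bits per qubit teleported.
87 qubit(s) -> 2 * 87 = 174 classical bits

174


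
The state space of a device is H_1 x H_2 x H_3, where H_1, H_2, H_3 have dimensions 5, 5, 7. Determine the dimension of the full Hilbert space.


dim(H_1 x H_2 x H_3) = 5 * 5 * 7
= 25 * 7
= 175

175


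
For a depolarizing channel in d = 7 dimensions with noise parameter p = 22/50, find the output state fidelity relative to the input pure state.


F = (1-p) + p/d
= (1 - 0.4400) + 0.4400/7
= 0.5600 + 0.0629
= 0.6229

0.6229


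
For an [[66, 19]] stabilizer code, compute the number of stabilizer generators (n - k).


For an [[n,k]] stabilizer code:
Number of stabilizer generators = n - k
= 66 - 19
= 47

47


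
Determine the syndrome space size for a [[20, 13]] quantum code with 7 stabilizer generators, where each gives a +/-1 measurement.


Each stabilizer generator gives a binary (+1 or -1) measurement outcome.
With 7 independent generators:
Total syndromes = 2^7
= 128

128


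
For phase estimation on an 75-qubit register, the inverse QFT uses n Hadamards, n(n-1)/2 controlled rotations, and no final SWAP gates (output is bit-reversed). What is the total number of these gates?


Hadamard gates: 75
Controlled rotations: n*(n-1)/2 = 75*74/2 = 2775
SWAP gates: 0 (omitted)
Total = 75 + 2775
= 2850

2850


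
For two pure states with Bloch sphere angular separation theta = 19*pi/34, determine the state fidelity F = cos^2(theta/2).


For states separated by angle theta on Bloch sphere:
F = cos^2(theta/2)
theta = 19*pi/34 = 1.7556
theta/2 = 0.8778
cos(theta/2) = 0.6388
F = 0.4081

0.4081


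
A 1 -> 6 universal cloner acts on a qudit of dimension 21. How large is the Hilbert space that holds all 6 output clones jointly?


Output space = H^(tensor 6) where dim(H) = 21
dim = 21^6
= 441 (after 2 factors)
= 9261 (after 3 factors)
= 194481 (after 4 factors)
= 4084101 (after 5 factors)
= 85766121 (after 6 factors)
= 85766121

85766121


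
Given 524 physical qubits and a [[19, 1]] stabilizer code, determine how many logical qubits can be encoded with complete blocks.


Each code block uses 19 physical qubits for 1 logical qubit(s).
Number of complete blocks = floor(524 / 19) = 27
Logical qubits = 27 * 1
= 27

27


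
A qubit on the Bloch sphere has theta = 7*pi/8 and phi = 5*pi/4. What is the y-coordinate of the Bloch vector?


theta = 2.7489, phi = 3.9270
r_y = sin(theta)*sin(phi) = 0.3827 * -0.7071
r_y = -0.2706

-0.2706


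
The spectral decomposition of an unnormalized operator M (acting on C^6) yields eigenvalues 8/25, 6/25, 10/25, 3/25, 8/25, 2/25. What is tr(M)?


tr(M) = sum of eigenvalues
= 8/25 + 6/25 + 10/25 + 3/25 + 8/25 + 2/25
= 37/25
= 1.4800

1.4800


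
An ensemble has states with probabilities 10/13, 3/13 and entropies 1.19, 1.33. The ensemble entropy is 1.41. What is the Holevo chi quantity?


chi = S(rho) - sum_i p_i * S(rho_i)
Weighted entropy = 10/13 * 1.19 + 3/13 * 1.33
= 1.2223
chi = 1.41 - 1.2223
= 0.1877

0.1877


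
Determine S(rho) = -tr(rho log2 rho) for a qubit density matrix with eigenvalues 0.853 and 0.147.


S = -p*log2(p) - (1-p)*log2(1-p)
p = 0.8530, 1-p = 0.1470
= -0.8530 * log2(0.8530) - 0.1470 * log2(0.1470)
= -(-0.1957) - (-0.4066)
= 0.6023

0.6023


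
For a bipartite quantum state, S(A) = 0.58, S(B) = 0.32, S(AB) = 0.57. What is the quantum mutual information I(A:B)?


I(A:B) = S(A) + S(B) - S(AB)
= 0.58 + 0.32 - 0.57
= 0.3300

0.3300


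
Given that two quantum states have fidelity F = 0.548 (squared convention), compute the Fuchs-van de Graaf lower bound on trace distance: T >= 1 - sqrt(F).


Fuchs-van de Graaf (squared-fidelity convention): 1 - sqrt(F) <= T <= sqrt(1 - F).
Lower bound: T >= 1 - sqrt(F)
sqrt(F) = sqrt(0.548) = 0.7403
T >= 1 - 0.7403
T >= 0.2597

0.2597


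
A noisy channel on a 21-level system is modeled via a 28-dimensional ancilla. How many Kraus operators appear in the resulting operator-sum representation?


Tracing out the environment in an orthonormal basis {|i>_E} gives Kraus operators K_i = <i|_E U |0>_E.
Number of Kraus operators = dim(H_env) = d_env
= 28

28


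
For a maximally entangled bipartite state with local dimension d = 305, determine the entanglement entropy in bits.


For a maximally entangled state in d x d:
S = log2(d) = log2(305)
= 8.2527

8.2527


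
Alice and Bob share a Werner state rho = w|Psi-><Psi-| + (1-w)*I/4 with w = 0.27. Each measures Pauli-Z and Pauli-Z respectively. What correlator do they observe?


|Psi-> = (|01> - |10>)/sqrt(2)
For the pure Bell state, <Z_A Z_B> = -1 (Bell-state Pauli correlator).
The maximally-mixed part I/4 has tr(I/4 * P tensor P) = 0 for any traceless Pauli P.
So <Z_A Z_B>_rho = w * (-1) + (1 - w) * 0
= 0.27 * (-1)
= -0.2700

-0.2700


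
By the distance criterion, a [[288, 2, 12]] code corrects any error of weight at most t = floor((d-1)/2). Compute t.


Code parameters: [[288, 2, 12]], distance d = 12.
Number of correctable errors = floor((d-1)/2)
= floor((12 - 1)/2)
= floor(11/2)
= 5

5


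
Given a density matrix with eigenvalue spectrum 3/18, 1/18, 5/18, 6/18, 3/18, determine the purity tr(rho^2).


tr(rho^2) = sum of eigenvalues squared
= (3/18)^2 + (1/18)^2 + (5/18)^2 + (6/18)^2 + (3/18)^2
= (9 + 1 + 25 + 36 + 9) / 324
= 80/324
= 0.2469

0.2469


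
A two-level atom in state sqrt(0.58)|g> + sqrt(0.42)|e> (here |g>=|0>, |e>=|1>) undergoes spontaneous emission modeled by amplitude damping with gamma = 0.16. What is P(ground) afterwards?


For amplitude damping with parameter gamma on state sqrt(a)|0> + sqrt(b)|1>:
alpha^2 = 0.58, beta^2 = 0.42
P(|0>) = alpha^2 + gamma * beta^2
= 0.58 + 0.16 * 0.42
= 0.58 + 0.0672
= 0.6472

0.6472


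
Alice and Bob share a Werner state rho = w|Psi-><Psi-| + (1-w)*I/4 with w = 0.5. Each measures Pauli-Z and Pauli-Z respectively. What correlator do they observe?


|Psi-> = (|01> - |10>)/sqrt(2)
For the pure Bell state, <Z_A Z_B> = -1 (Bell-state Pauli correlator).
The maximally-mixed part I/4 has tr(I/4 * P tensor P) = 0 for any traceless Pauli P.
So <Z_A Z_B>_rho = w * (-1) + (1 - w) * 0
= 0.5 * (-1)
= -0.5000

-0.5000


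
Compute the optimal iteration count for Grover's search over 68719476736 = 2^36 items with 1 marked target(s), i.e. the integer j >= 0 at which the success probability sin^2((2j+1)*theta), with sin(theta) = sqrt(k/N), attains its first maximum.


After j Grover iterations the success probability is P(j) = sin^2((2j+1)*theta), where sin(theta) = sqrt(k/N).
N = 2^36 = 68719476736, k = 1
sin(theta) = sqrt(k/N) = 3.814697266e-06
theta = arcsin(sqrt(k/N)) = 3.814697266e-06 rad
P(j) reaches its first maximum when (2j+1)*theta is as close as possible to pi/2, i.e. j = round(pi/(4*theta) - 1/2).
pi/(4*theta) - 1/2 = 205886.9161
(For comparison, the common estimate pi/4 * sqrt(N/k) = 205887.4161; the exact maximiser is used here.)
Optimal iterations = 205887

205887


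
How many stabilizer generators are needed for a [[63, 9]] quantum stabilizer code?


For an [[n,k]] stabilizer code:
Number of stabilizer generators = n - k
= 63 - 9
= 54

54


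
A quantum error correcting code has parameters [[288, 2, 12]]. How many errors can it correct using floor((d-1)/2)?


Code parameters: [[288, 2, 12]], distance d = 12.
Number of correctable errors = floor((d-1)/2)
= floor((12 - 1)/2)
= floor(11/2)
= 5

5


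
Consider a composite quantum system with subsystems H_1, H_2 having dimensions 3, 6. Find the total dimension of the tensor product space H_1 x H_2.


dim(H_1 x H_2) = 3 * 6
= 18

18


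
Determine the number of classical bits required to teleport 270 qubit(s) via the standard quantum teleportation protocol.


Quantum teleportation requires 2 classical bits per qubit teleported.
270 qubit(s) -> 2 * 270 = 540 classical bits

540


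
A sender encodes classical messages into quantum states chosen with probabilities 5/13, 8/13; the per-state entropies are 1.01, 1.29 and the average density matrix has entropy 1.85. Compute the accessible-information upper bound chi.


chi = S(rho) - sum_i p_i * S(rho_i)
Weighted entropy = 5/13 * 1.01 + 8/13 * 1.29
= 1.1823
chi = 1.85 - 1.1823
= 0.6677

0.6677


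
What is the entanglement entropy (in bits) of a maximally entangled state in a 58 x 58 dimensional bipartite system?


For a maximally entangled state in d x d:
S = log2(d) = log2(58)
= 5.8580

5.8580


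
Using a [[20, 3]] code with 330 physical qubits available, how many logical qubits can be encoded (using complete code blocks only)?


Each code block uses 20 physical qubits for 3 logical qubit(s).
Number of complete blocks = floor(330 / 20) = 16
Logical qubits = 16 * 3
= 48

48


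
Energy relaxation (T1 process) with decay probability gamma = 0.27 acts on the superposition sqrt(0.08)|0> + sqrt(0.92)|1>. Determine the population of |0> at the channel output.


For amplitude damping with parameter gamma on state sqrt(a)|0> + sqrt(b)|1>:
alpha^2 = 0.08, beta^2 = 0.92
P(|0>) = alpha^2 + gamma * beta^2
= 0.08 + 0.27 * 0.92
= 0.08 + 0.2484
= 0.3284

0.3284


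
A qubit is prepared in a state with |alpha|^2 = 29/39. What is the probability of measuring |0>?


|alpha|^2 = 29/39 = 0.7436
|beta|^2 = 1 - 29/39 = 10/39 = 0.2564
P(|0>) = |alpha|^2 = 0.7436

0.7436


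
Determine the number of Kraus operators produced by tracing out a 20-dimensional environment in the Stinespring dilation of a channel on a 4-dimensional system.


Tracing out the environment in an orthonormal basis {|i>_E} gives Kraus operators K_i = <i|_E U |0>_E.
Number of Kraus operators = dim(H_env) = d_env
= 20

20


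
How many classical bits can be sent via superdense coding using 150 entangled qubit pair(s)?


Superdense coding allows 2 classical bits per shared entangled pair.
150 pair(s) -> 2 * 150 = 300 classical bits

300


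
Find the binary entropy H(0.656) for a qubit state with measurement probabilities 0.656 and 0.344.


S = -p*log2(p) - (1-p)*log2(1-p)
p = 0.6560, 1-p = 0.3440
= -0.6560 * log2(0.6560) - 0.3440 * log2(0.3440)
= -(-0.3990) - (-0.5296)
= 0.9286

0.9286


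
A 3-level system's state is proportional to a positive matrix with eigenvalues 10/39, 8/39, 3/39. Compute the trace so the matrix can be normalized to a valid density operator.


tr(M) = sum of eigenvalues
= 10/39 + 8/39 + 3/39
= 21/39
= 0.5385

0.5385


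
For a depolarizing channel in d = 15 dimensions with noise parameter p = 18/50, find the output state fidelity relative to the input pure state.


F = (1-p) + p/d
= (1 - 0.3600) + 0.3600/15
= 0.6400 + 0.0240
= 0.6640

0.6640


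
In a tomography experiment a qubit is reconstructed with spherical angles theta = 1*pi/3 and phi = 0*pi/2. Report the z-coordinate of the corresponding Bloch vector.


theta = 1.0472, phi = 0.0000
r_z = cos(theta) = 0.5000

0.5000


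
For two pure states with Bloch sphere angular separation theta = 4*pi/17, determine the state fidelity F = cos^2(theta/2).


For states separated by angle theta on Bloch sphere:
F = cos^2(theta/2)
theta = 4*pi/17 = 0.7392
theta/2 = 0.3696
cos(theta/2) = 0.9325
F = 0.8695

0.8695


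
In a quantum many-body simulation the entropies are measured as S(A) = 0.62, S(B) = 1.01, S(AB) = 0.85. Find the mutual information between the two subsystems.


I(A:B) = S(A) + S(B) - S(AB)
= 0.62 + 1.01 - 0.85
= 0.7800

0.7800


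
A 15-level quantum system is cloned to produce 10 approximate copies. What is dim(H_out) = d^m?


Output space = H^(tensor 10) where dim(H) = 15
dim = 15^10
= 225 (after 2 factors)
= 3375 (after 3 factors)
= 50625 (after 4 factors)
= 759375 (after 5 factors)
= 11390625 (after 6 factors)
= 170859375 (after 7 factors)
= 2562890625 (after 8 factors)
= 38443359375 (after 9 factors)
= 576650390625 (after 10 factors)
= 576650390625

576650390625


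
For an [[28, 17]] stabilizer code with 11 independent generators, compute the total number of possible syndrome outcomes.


Each stabilizer generator gives a binary (+1 or -1) measurement outcome.
With 11 independent generators:
Total syndromes = 2^11
= 2048

2048


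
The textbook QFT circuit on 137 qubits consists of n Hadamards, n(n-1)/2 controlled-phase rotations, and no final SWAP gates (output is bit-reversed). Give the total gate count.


Hadamard gates: 137
Controlled rotations: n*(n-1)/2 = 137*136/2 = 9316
SWAP gates: 0 (omitted)
Total = 137 + 9316
= 9453

9453


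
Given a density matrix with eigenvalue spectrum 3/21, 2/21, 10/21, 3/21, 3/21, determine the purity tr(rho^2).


tr(rho^2) = sum of eigenvalues squared
= (3/21)^2 + (2/21)^2 + (10/21)^2 + (3/21)^2 + (3/21)^2
= (9 + 4 + 100 + 9 + 9) / 441
= 131/441
= 0.2971

0.2971


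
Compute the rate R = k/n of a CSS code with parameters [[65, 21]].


Code rate R = k/n
= 21/65
= 0.3231

0.3231


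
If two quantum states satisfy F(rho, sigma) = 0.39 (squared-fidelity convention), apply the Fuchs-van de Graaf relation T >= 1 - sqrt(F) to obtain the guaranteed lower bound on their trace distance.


Fuchs-van de Graaf (squared-fidelity convention): 1 - sqrt(F) <= T <= sqrt(1 - F).
Lower bound: T >= 1 - sqrt(F)
sqrt(F) = sqrt(0.39) = 0.6245
T >= 1 - 0.6245
T >= 0.3755

0.3755


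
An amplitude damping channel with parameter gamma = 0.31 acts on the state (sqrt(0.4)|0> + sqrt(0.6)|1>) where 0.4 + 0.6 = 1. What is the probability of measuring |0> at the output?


For amplitude damping with parameter gamma on state sqrt(a)|0> + sqrt(b)|1>:
alpha^2 = 0.4, beta^2 = 0.6
P(|0>) = alpha^2 + gamma * beta^2
= 0.4 + 0.31 * 0.6
= 0.4 + 0.1860
= 0.5860

0.5860


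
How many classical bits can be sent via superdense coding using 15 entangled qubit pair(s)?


Superdense coding allows 2 classical bits per shared entangled pair.
15 pair(s) -> 2 * 15 = 30 classical bits

30


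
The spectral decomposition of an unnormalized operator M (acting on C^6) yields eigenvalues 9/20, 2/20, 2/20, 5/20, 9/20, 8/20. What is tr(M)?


tr(M) = sum of eigenvalues
= 9/20 + 2/20 + 2/20 + 5/20 + 9/20 + 8/20
= 35/20
= 1.7500

1.7500


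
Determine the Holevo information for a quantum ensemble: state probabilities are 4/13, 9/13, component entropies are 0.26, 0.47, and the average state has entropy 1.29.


chi = S(rho) - sum_i p_i * S(rho_i)
Weighted entropy = 4/13 * 0.26 + 9/13 * 0.47
= 0.4054
chi = 1.29 - 0.4054
= 0.8846

0.8846


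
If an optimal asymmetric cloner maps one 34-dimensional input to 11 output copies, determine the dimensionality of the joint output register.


Output space = H^(tensor 11) where dim(H) = 34
dim = 34^11
= 1156 (after 2 factors)
= 39304 (after 3 factors)
= 1336336 (after 4 factors)
= 45435424 (after 5 factors)
= 1544804416 (after 6 factors)
= 52523350144 (after 7 factors)
= 1785793904896 (after 8 factors)
= 60716992766464 (after 9 factors)
= 2064377754059776 (after 10 factors)
= 70188843638032384 (after 11 factors)
= 70188843638032384

70188843638032384


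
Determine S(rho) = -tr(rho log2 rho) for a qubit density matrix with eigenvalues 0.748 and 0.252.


S = -p*log2(p) - (1-p)*log2(1-p)
p = 0.7480, 1-p = 0.2520
= -0.7480 * log2(0.7480) - 0.2520 * log2(0.2520)
= -(-0.3133) - (-0.5011)
= 0.8144

0.8144


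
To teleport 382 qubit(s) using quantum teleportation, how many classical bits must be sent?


Quantum teleportation requires 2 classical bits per qubit teleported.
382 qubit(s) -> 2 * 382 = 764 classical bits

764


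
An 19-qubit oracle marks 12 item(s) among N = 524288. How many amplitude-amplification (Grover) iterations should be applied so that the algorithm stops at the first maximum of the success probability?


After j Grover iterations the success probability is P(j) = sin^2((2j+1)*theta), where sin(theta) = sqrt(k/N).
N = 2^19 = 524288, k = 12
sin(theta) = sqrt(k/N) = 0.004784159654
theta = arcsin(sqrt(k/N)) = 0.004784177904 rad
P(j) reaches its first maximum when (2j+1)*theta is as close as possible to pi/2, i.e. j = round(pi/(4*theta) - 1/2).
pi/(4*theta) - 1/2 = 163.6658
(For comparison, the common estimate pi/4 * sqrt(N/k) = 164.1664; the exact maximiser is used here.)
Optimal iterations = 164

164


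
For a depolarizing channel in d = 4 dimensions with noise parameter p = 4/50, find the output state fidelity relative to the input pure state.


F = (1-p) + p/d
= (1 - 0.0800) + 0.0800/4
= 0.9200 + 0.0200
= 0.9400

0.9400


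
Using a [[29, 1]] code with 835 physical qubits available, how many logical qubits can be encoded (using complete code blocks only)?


Each code block uses 29 physical qubits for 1 logical qubit(s).
Number of complete blocks = floor(835 / 29) = 28
Logical qubits = 28 * 1
= 28

28


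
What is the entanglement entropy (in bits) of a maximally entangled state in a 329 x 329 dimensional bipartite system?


For a maximally entangled state in d x d:
S = log2(d) = log2(329)
= 8.3619

8.3619


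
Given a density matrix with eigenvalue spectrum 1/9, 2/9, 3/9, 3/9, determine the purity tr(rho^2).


tr(rho^2) = sum of eigenvalues squared
= (1/9)^2 + (2/9)^2 + (3/9)^2 + (3/9)^2
= (1 + 4 + 9 + 9) / 81
= 23/81
= 0.2840

0.2840


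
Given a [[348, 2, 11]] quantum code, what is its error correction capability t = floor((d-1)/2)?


Code parameters: [[348, 2, 11]], distance d = 11.
Number of correctable errors = floor((d-1)/2)
= floor((11 - 1)/2)
= floor(10/2)
= 5

5


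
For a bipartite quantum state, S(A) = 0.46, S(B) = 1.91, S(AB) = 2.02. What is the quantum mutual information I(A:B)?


I(A:B) = S(A) + S(B) - S(AB)
= 0.46 + 1.91 - 2.02
= 0.3500

0.3500


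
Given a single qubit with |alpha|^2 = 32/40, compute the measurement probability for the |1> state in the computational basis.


|alpha|^2 = 32/40 = 0.8000
|beta|^2 = 1 - 32/40 = 8/40 = 0.2000
P(|1>) = |beta|^2 = 0.2000

0.2000


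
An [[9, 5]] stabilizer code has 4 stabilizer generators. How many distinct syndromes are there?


Each stabilizer generator gives a binary (+1 or -1) measurement outcome.
With 4 independent generators:
Total syndromes = 2^4
= 16

16


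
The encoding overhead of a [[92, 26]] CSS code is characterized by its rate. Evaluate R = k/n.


Code rate R = k/n
= 26/92
= 0.2826

0.2826


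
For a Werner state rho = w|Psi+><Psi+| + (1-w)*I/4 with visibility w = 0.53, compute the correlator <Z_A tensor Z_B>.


|Psi+> = (|01> + |10>)/sqrt(2)
For the pure Bell state, <Z_A Z_B> = -1 (Bell-state Pauli correlator).
The maximally-mixed part I/4 has tr(I/4 * P tensor P) = 0 for any traceless Pauli P.
So <Z_A Z_B>_rho = w * (-1) + (1 - w) * 0
= 0.53 * (-1)
= -0.5300

-0.5300


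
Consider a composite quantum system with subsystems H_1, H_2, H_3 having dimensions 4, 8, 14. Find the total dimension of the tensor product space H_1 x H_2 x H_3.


dim(H_1 x H_2 x H_3) = 4 * 8 * 14
= 32 * 14
= 448

448


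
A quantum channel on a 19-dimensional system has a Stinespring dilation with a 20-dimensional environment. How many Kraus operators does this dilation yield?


Tracing out the environment in an orthonormal basis {|i>_E} gives Kraus operators K_i = <i|_E U |0>_E.
Number of Kraus operators = dim(H_env) = d_env
= 20

20


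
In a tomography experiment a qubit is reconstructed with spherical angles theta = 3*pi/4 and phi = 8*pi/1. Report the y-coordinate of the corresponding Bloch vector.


theta = 2.3562, phi = 25.1327
r_y = sin(theta)*sin(phi) = 0.7071 * 0.0000
r_y = 0.0000

0.0000


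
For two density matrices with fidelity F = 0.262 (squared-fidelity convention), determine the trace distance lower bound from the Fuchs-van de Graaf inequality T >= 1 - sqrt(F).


Fuchs-van de Graaf (squared-fidelity convention): 1 - sqrt(F) <= T <= sqrt(1 - F).
Lower bound: T >= 1 - sqrt(F)
sqrt(F) = sqrt(0.262) = 0.5119
T >= 1 - 0.5119
T >= 0.4881

0.4881


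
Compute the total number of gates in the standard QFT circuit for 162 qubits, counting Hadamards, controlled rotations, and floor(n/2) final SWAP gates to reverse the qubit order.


Hadamard gates: 162
Controlled rotations: n*(n-1)/2 = 162*161/2 = 13041
SWAP gates: floor(n/2) = floor(162/2) = 81
Total = 162 + 13041 + 81
= 13284

13284


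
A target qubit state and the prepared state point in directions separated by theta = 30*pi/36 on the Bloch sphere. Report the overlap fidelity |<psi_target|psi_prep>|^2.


For states separated by angle theta on Bloch sphere:
F = cos^2(theta/2)
theta = 30*pi/36 = 2.6180
theta/2 = 1.3090
cos(theta/2) = 0.2588
F = 0.0670

0.0670


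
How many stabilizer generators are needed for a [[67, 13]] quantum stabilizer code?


For an [[n,k]] stabilizer code:
Number of stabilizer generators = n - k
= 67 - 13
= 54

54


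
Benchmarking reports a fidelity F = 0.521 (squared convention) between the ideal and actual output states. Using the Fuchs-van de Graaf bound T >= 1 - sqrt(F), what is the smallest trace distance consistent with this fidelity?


Fuchs-van de Graaf (squared-fidelity convention): 1 - sqrt(F) <= T <= sqrt(1 - F).
Lower bound: T >= 1 - sqrt(F)
sqrt(F) = sqrt(0.521) = 0.7218
T >= 1 - 0.7218
T >= 0.2782

0.2782


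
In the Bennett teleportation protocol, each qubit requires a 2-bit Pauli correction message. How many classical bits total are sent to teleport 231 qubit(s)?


Quantum teleportation requires 2 classical bits per qubit teleported.
231 qubit(s) -> 2 * 231 = 462 classical bits

462


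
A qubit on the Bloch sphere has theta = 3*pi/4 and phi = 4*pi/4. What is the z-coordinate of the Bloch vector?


theta = 2.3562, phi = 3.1416
r_z = cos(theta) = -0.7071

-0.7071


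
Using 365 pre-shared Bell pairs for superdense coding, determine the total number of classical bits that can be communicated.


Superdense coding allows 2 classical bits per shared entangled pair.
365 pair(s) -> 2 * 365 = 730 classical bits

730


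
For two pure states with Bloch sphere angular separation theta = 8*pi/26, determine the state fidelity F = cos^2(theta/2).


For states separated by angle theta on Bloch sphere:
F = cos^2(theta/2)
theta = 8*pi/26 = 0.9666
theta/2 = 0.4833
cos(theta/2) = 0.8855
F = 0.7840

0.7840


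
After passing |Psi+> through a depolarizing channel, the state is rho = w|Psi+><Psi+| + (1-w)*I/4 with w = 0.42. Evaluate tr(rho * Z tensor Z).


|Psi+> = (|01> + |10>)/sqrt(2)
For the pure Bell state, <Z_A Z_B> = -1 (Bell-state Pauli correlator).
The maximally-mixed part I/4 has tr(I/4 * P tensor P) = 0 for any traceless Pauli P.
So <Z_A Z_B>_rho = w * (-1) + (1 - w) * 0
= 0.42 * (-1)
= -0.4200

-0.4200


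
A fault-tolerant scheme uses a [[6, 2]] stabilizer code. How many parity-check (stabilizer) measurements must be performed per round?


For an [[n,k]] stabilizer code:
Number of stabilizer generators = n - k
= 6 - 2
= 4

4


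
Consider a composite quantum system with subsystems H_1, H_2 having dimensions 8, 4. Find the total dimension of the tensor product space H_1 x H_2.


dim(H_1 x H_2) = 8 * 4
= 32

32


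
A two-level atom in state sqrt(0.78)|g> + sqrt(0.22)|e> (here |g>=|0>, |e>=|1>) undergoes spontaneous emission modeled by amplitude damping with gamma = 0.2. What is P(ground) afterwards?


For amplitude damping with parameter gamma on state sqrt(a)|0> + sqrt(b)|1>:
alpha^2 = 0.78, beta^2 = 0.22
P(|0>) = alpha^2 + gamma * beta^2
= 0.78 + 0.2 * 0.22
= 0.78 + 0.0440
= 0.8240

0.8240


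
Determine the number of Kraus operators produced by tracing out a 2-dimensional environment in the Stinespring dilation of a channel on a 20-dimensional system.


Tracing out the environment in an orthonormal basis {|i>_E} gives Kraus operators K_i = <i|_E U |0>_E.
Number of Kraus operators = dim(H_env) = d_env
= 2

2


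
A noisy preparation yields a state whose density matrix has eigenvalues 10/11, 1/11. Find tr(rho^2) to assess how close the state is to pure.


tr(rho^2) = sum of eigenvalues squared
= (10/11)^2 + (1/11)^2
= (100 + 1) / 121
= 101/121
= 0.8347

0.8347


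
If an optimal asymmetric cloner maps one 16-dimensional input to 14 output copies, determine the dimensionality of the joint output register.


Output space = H^(tensor 14) where dim(H) = 16
dim = 16^14
= 256 (after 2 factors)
= 4096 (after 3 factors)
= 65536 (after 4 factors)
= 1048576 (after 5 factors)
= 16777216 (after 6 factors)
= 268435456 (after 7 factors)
= 4294967296 (after 8 factors)
= 68719476736 (after 9 factors)
= 1099511627776 (after 10 factors)
= 17592186044416 (after 11 factors)
= 281474976710656 (after 12 factors)
= 4503599627370496 (after 13 factors)
= 72057594037927936 (after 14 factors)
= 72057594037927936

72057594037927936


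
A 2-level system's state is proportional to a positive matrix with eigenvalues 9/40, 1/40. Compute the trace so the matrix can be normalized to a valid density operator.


tr(M) = sum of eigenvalues
= 9/40 + 1/40
= 10/40
= 0.2500

0.2500


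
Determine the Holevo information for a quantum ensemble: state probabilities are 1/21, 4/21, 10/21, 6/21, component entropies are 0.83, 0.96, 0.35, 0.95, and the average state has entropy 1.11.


chi = S(rho) - sum_i p_i * S(rho_i)
Weighted entropy = 1/21 * 0.83 + 4/21 * 0.96 + 10/21 * 0.35 + 6/21 * 0.95
= 0.6605
chi = 1.11 - 0.6605
= 0.4495

0.4495


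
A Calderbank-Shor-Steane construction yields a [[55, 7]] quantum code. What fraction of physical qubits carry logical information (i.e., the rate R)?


Code rate R = k/n
= 7/55
= 0.1273

0.1273


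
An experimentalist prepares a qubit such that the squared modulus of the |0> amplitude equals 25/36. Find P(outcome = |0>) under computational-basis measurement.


|alpha|^2 = 25/36 = 0.6944
|beta|^2 = 1 - 25/36 = 11/36 = 0.3056
P(|0>) = |alpha|^2 = 0.6944

0.6944


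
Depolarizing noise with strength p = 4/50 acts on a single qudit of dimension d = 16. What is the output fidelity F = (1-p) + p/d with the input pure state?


F = (1-p) + p/d
= (1 - 0.0800) + 0.0800/16
= 0.9200 + 0.0050
= 0.9250

0.9250


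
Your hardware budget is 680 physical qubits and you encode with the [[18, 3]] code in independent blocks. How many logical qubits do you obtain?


Each code block uses 18 physical qubits for 3 logical qubit(s).
Number of complete blocks = floor(680 / 18) = 37
Logical qubits = 37 * 3
= 111

111


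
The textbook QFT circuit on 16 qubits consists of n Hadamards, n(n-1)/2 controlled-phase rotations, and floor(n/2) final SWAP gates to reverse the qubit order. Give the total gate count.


Hadamard gates: 16
Controlled rotations: n*(n-1)/2 = 16*15/2 = 120
SWAP gates: floor(n/2) = floor(16/2) = 8
Total = 16 + 120 + 8
= 144

144


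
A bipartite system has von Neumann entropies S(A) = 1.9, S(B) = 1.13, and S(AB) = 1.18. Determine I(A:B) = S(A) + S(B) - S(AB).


I(A:B) = S(A) + S(B) - S(AB)
= 1.9 + 1.13 - 1.18
= 1.8500

1.8500


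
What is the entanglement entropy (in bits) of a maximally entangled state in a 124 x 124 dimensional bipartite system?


For a maximally entangled state in d x d:
S = log2(d) = log2(124)
= 6.9542

6.9542
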